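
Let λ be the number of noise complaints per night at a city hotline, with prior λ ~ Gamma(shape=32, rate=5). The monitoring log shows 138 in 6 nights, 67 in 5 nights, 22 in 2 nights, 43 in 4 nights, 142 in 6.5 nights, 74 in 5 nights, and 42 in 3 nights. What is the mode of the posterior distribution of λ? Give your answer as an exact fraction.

Total count: 138 + 67 + 22 + 43 + 142 + 74 + 42 = 528.
Total exposure: 6 + 5 + 2 + 4 + 6.5 + 5 + 3 = 31.5 nights.
Conjugate update: add total count to the shape and total exposure to the rate, giving Gamma(560, 73/2).
Posterior mode = (α'−1)/β' = 559/(73/2) = 1118/73.

1118/73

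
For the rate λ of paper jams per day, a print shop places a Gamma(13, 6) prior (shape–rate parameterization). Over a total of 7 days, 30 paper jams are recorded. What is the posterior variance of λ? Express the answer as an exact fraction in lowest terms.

Total count 30 over total exposure 7 days.
The Gamma prior is conjugate for the Poisson rate, so λ | data ~ Gamma(13+30, 6+7) = Gamma(43, 13).
Posterior variance = α'/β'² = 43/169.

43/169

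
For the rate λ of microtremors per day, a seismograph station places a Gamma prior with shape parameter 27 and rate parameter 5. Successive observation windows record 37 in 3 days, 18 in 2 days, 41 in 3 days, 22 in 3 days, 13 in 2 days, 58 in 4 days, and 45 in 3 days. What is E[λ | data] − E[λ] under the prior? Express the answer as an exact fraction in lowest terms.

126/25

Total count: 37 + 18 + 41 + 22 + 13 + 58 + 45 = 234.
Total exposure: 3 + 2 + 3 + 3 + 2 + 4 + 3 = 20 days.
By Gamma–Poisson conjugacy, the posterior is Gamma(α + Σx, β + Σt) = Gamma(27 + 234, 5 + 20) = Gamma(261, 25).
Posterior mean = 261/25 = 261/25; prior mean = 27/5 = 27/5. Difference = 261/25 − 27/5 = 126/25.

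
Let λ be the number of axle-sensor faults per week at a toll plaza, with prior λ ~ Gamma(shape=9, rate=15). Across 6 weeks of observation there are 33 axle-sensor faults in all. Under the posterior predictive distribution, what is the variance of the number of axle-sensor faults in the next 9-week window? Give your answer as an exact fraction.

180/7

Total count 33 over total exposure 6 weeks.
Posterior: α' = 9 + 33 = 42, β' = 15 + 6 = 21.
The posterior predictive for a window of length T is Negative Binomial with variance T·α'·(β'+T)/β'² = 9·42·30/441 = 180/7.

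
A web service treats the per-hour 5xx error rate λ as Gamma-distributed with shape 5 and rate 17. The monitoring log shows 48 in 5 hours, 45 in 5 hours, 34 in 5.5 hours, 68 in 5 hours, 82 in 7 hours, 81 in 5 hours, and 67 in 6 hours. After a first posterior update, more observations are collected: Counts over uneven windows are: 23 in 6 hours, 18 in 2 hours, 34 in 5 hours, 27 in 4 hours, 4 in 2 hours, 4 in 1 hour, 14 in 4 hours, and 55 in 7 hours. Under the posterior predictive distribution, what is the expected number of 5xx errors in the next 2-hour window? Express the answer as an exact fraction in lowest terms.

Total count: 48 + 45 + 34 + 68 + 82 + 81 + 67 = 425.
Total exposure: 5 + 5 + 5.5 + 5 + 7 + 5 + 6 = 38.5 hours.
After the first batch: Gamma(5 + 425, 17 + 38.5) = Gamma(430, 111/2).
Total count: 23 + 18 + 34 + 27 + 4 + 4 + 14 + 55 = 179.
Total exposure: 6 + 2 + 5 + 4 + 2 + 1 + 4 + 7 = 31 hours.
After the second batch: Gamma(430 + 179, 111/2 + 31) = Gamma(609, 173/2).
Predictive mean over a 2-hour window = T·E[λ|data] = 2·609/(173/2) = 2436/173.

2436/173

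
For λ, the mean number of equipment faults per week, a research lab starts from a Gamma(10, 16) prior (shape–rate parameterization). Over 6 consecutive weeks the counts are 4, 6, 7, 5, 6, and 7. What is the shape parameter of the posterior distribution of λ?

Total count: 4 + 6 + 7 + 5 + 6 + 7 = 35.
Total exposure: 6 weeks.
The Gamma prior is conjugate for the Poisson rate, so λ | data ~ Gamma(10+35, 16+6) = Gamma(45, 22).

45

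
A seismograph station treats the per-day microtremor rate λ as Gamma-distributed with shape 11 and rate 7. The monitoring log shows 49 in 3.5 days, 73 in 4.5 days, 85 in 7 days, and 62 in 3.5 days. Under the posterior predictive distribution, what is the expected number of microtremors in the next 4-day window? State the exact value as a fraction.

2240/51

Total count: 49 + 73 + 85 + 62 = 269.
Total exposure: 3.5 + 4.5 + 7 + 3.5 = 18.5 days.
The Gamma prior is conjugate for the Poisson rate, so λ | data ~ Gamma(11+269, 7+18.5) = Gamma(280, 51/2).
Predictive mean over a 4-day window = T·E[λ|data] = 4·280/(51/2) = 2240/51.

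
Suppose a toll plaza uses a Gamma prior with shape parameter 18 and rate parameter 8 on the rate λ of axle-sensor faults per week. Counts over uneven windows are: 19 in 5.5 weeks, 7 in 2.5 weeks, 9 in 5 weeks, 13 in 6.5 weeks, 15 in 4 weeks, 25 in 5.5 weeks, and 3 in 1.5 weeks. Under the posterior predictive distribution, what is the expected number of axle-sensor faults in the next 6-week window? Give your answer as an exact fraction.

1308/77

Total count: 19 + 7 + 9 + 13 + 15 + 25 + 3 = 91.
Total exposure: 5.5 + 2.5 + 5 + 6.5 + 4 + 5.5 + 1.5 = 30.5 weeks.
Posterior: α' = 18 + 91 = 109, β' = 8 + 30.5 = 77/2.
Predictive mean over a 6-week window = T·E[λ|data] = 6·109/(77/2) = 1308/77.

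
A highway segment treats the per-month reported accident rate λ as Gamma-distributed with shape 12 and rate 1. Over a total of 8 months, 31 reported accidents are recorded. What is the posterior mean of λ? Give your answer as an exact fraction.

Total count 31 over total exposure 8 months.
Posterior: α' = 12 + 31 = 43, β' = 1 + 8 = 9.
Posterior mean = α'/β' = 43/9.

43/9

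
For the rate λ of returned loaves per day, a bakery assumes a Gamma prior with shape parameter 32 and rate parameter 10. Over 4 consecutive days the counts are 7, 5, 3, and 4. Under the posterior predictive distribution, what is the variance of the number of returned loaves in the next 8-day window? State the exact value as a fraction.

Total count: 7 + 5 + 3 + 4 = 19.
Total exposure: 4 days.
Posterior: α' = 32 + 19 = 51, β' = 10 + 4 = 14.
The posterior predictive for a window of length T is Negative Binomial with variance T·α'·(β'+T)/β'² = 8·51·22/196 = 2244/49.

2244/49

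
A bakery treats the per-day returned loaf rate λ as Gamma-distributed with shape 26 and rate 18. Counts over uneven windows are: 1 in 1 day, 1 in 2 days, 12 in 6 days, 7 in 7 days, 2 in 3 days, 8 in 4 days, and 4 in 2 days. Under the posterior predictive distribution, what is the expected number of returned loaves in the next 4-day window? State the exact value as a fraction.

244/43

Total count: 1 + 1 + 12 + 7 + 2 + 8 + 4 = 35.
Total exposure: 1 + 2 + 6 + 7 + 3 + 4 + 2 = 25 days.
Gamma(α, β) with Poisson data over total exposure Σt gives posterior Gamma(α+Σx, β+Σt) = Gamma(61, 43).
Predictive mean over a 4-day window = T·E[λ|data] = 4·61/43 = 244/43.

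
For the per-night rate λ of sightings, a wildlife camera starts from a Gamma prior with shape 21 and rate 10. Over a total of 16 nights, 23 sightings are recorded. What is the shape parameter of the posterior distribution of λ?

44

Total count 23 over total exposure 16 nights.
The Gamma prior is conjugate for the Poisson rate, so λ | data ~ Gamma(21+23, 10+16) = Gamma(44, 26).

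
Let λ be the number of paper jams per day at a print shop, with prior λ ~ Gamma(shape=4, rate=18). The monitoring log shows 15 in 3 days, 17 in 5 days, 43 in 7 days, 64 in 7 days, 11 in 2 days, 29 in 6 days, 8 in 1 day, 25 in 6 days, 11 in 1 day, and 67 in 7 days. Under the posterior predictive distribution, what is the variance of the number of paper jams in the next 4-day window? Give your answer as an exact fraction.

536/27

Total count: 15 + 17 + 43 + 64 + 11 + 29 + 8 + 25 + 11 + 67 = 290.
Total exposure: 3 + 5 + 7 + 7 + 2 + 6 + 1 + 6 + 1 + 7 = 45 days.
Gamma(α, β) with Poisson data over total exposure Σt gives posterior Gamma(α+Σx, β+Σt) = Gamma(294, 63).
The posterior predictive for a window of length T is Negative Binomial with variance T·α'·(β'+T)/β'² = 4·294·67/3969 = 536/27.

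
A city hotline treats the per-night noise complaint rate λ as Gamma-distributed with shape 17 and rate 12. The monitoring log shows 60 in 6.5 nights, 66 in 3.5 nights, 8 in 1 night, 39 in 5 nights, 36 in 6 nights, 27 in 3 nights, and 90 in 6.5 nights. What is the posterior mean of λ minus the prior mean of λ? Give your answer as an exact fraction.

Total count: 60 + 66 + 8 + 39 + 36 + 27 + 90 = 326.
Total exposure: 6.5 + 3.5 + 1 + 5 + 6 + 3 + 6.5 = 31.5 nights.
Gamma(α, β) with Poisson data over total exposure Σt gives posterior Gamma(α+Σx, β+Σt) = Gamma(343, 87/2).
Posterior mean = 343/(87/2) = 686/87; prior mean = 17/12 = 17/12. Difference = 686/87 − 17/12 = 2251/348.

2251/348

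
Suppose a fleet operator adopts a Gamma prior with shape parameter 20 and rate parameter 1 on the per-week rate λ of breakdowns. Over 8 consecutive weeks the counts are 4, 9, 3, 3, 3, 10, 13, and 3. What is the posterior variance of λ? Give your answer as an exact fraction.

68/81

Total count: 4 + 9 + 3 + 3 + 3 + 10 + 13 + 3 = 48.
Total exposure: 8 weeks.
Posterior: α' = 20 + 48 = 68, β' = 1 + 8 = 9.
Posterior variance = α'/β'² = 68/81.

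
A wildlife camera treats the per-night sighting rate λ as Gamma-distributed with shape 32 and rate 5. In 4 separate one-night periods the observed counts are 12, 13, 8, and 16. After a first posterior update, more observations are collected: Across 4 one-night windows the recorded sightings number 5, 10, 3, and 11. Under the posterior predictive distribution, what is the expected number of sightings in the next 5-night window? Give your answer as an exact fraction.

Total count: 12 + 13 + 8 + 16 = 49.
Total exposure: 4 nights.
After the first batch: Gamma(32 + 49, 5 + 4) = Gamma(81, 9).
Total count: 5 + 10 + 3 + 11 = 29.
Total exposure: 4 nights.
After the second batch: Gamma(81 + 29, 9 + 4) = Gamma(110, 13).
Predictive mean over a 5-night window = T·E[λ|data] = 5·110/13 = 550/13.

550/13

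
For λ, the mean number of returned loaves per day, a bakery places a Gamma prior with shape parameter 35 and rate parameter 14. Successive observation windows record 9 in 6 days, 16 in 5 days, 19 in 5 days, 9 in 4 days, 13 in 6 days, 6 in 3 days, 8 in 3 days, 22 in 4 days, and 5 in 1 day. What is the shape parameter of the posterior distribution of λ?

142

Total count: 9 + 16 + 19 + 9 + 13 + 6 + 8 + 22 + 5 = 107.
Total exposure: 6 + 5 + 5 + 4 + 6 + 3 + 3 + 4 + 1 = 37 days.
Gamma(α, β) with Poisson data over total exposure Σt gives posterior Gamma(α+Σx, β+Σt) = Gamma(142, 51).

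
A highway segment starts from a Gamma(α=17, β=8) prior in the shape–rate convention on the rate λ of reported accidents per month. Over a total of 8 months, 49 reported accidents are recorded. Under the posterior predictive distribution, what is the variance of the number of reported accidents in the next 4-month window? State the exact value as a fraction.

Total count 49 over total exposure 8 months.
By Gamma–Poisson conjugacy, the posterior is Gamma(α + Σx, β + Σt) = Gamma(17 + 49, 8 + 8) = Gamma(66, 16).
The posterior predictive for a window of length T is Negative Binomial with variance T·α'·(β'+T)/β'² = 4·66·20/256 = 165/8.

165/8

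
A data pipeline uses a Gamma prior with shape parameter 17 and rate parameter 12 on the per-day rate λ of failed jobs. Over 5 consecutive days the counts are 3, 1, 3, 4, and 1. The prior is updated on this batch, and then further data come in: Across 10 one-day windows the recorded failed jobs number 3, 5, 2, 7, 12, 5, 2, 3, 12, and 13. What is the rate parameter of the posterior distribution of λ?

27

Total count: 3 + 1 + 3 + 4 + 1 = 12.
Total exposure: 5 days.
After the first batch: Gamma(17 + 12, 12 + 5) = Gamma(29, 17).
Total count: 3 + 5 + 2 + 7 + 12 + 5 + 2 + 3 + 12 + 13 = 64.
Total exposure: 10 days.
After the second batch: Gamma(29 + 64, 17 + 10) = Gamma(93, 27).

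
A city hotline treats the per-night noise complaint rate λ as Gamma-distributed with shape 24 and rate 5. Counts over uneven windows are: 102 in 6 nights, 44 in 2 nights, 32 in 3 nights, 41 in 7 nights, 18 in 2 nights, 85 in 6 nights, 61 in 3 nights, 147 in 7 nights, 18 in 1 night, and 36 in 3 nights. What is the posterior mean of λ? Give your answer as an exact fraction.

608/45

Total count: 102 + 44 + 32 + 41 + 18 + 85 + 61 + 147 + 18 + 36 = 584.
Total exposure: 6 + 2 + 3 + 7 + 2 + 6 + 3 + 7 + 1 + 3 = 40 nights.
The Gamma prior is conjugate for the Poisson rate, so λ | data ~ Gamma(24+584, 5+40) = Gamma(608, 45).
Posterior mean = α'/β' = 608/45.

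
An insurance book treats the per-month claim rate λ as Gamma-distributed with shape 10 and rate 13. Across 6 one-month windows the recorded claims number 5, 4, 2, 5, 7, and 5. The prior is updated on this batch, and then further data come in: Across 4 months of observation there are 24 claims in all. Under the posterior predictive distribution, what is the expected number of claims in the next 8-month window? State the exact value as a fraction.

Total count: 5 + 4 + 2 + 5 + 7 + 5 = 28.
Total exposure: 6 months.
After the first batch: Gamma(10 + 28, 13 + 6) = Gamma(38, 19).
Total count 24 over total exposure 4 months.
After the second batch: Gamma(38 + 24, 19 + 4) = Gamma(62, 23).
Predictive mean over an 8-month window = T·E[λ|data] = 8·62/23 = 496/23.

496/23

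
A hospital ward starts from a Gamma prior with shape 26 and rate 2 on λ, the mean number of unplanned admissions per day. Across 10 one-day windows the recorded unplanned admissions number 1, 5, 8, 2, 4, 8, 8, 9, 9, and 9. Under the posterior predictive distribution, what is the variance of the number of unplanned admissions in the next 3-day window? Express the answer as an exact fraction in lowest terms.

445/16

Total count: 1 + 5 + 8 + 2 + 4 + 8 + 8 + 9 + 9 + 9 = 63.
Total exposure: 10 days.
Gamma(α, β) with Poisson data over total exposure Σt gives posterior Gamma(α+Σx, β+Σt) = Gamma(89, 12).
The posterior predictive for a window of length T is Negative Binomial with variance T·α'·(β'+T)/β'² = 3·89·15/144 = 445/16.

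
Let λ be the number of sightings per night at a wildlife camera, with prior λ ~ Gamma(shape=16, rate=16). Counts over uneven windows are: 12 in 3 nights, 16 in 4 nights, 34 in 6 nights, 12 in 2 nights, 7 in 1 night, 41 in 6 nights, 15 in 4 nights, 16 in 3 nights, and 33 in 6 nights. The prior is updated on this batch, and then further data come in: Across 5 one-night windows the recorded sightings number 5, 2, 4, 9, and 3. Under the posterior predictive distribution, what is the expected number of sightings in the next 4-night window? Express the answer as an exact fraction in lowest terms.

Total count: 12 + 16 + 34 + 12 + 7 + 41 + 15 + 16 + 33 = 186.
Total exposure: 3 + 4 + 6 + 2 + 1 + 6 + 4 + 3 + 6 = 35 nights.
After the first batch: Gamma(16 + 186, 16 + 35) = Gamma(202, 51).
Total count: 5 + 2 + 4 + 9 + 3 = 23.
Total exposure: 5 nights.
After the second batch: Gamma(202 + 23, 51 + 5) = Gamma(225, 56).
Predictive mean over a 4-night window = T·E[λ|data] = 4·225/56 = 225/14.

225/14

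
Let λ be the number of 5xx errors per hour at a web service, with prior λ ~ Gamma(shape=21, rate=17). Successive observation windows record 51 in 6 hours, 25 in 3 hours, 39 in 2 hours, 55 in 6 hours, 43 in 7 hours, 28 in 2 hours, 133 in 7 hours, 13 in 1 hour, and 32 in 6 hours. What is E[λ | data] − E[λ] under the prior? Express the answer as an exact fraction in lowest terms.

Total count: 51 + 25 + 39 + 55 + 43 + 28 + 133 + 13 + 32 = 419.
Total exposure: 6 + 3 + 2 + 6 + 7 + 2 + 7 + 1 + 6 = 40 hours.
Conjugate update: add total count to the shape and total exposure to the rate, giving Gamma(440, 57).
Posterior mean = 440/57 = 440/57; prior mean = 21/17 = 21/17. Difference = 440/57 − 21/17 = 6283/969.

6283/969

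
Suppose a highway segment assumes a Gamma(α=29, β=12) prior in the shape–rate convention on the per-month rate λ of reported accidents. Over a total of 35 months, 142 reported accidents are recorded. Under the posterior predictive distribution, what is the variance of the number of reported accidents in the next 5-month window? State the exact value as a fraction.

Total count 142 over total exposure 35 months.
Posterior: α' = 29 + 142 = 171, β' = 12 + 35 = 47.
The posterior predictive for a window of length T is Negative Binomial with variance T·α'·(β'+T)/β'² = 5·171·52/2209 = 44460/2209.

44460/2209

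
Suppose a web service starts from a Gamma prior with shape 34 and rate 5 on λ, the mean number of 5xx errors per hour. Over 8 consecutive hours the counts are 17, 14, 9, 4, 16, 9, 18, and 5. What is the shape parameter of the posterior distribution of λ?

126

Total count: 17 + 14 + 9 + 4 + 16 + 9 + 18 + 5 = 92.
Total exposure: 8 hours.
Posterior: α' = 34 + 92 = 126, β' = 5 + 8 = 13.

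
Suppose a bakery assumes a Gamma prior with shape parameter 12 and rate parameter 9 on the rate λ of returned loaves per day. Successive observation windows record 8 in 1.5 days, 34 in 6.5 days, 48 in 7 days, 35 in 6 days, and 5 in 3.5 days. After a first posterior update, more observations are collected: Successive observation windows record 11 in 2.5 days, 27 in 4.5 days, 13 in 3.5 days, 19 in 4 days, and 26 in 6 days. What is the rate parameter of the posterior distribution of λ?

Total count: 8 + 34 + 48 + 35 + 5 = 130.
Total exposure: 1.5 + 6.5 + 7 + 6 + 3.5 = 24.5 days.
After the first batch: Gamma(12 + 130, 9 + 24.5) = Gamma(142, 67/2).
Total count: 11 + 27 + 13 + 19 + 26 = 96.
Total exposure: 2.5 + 4.5 + 3.5 + 4 + 6 = 20.5 days.
After the second batch: Gamma(142 + 96, 67/2 + 20.5) = Gamma(238, 54).

54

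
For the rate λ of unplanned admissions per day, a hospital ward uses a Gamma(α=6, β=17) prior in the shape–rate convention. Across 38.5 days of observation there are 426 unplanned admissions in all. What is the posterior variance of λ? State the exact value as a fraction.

192/1369

Total count 426 over total exposure 38.5 days.
Conjugate update: add total count to the shape and total exposure to the rate, giving Gamma(432, 111/2).
Posterior variance = α'/β'² = 432/(12321/4) = 192/1369.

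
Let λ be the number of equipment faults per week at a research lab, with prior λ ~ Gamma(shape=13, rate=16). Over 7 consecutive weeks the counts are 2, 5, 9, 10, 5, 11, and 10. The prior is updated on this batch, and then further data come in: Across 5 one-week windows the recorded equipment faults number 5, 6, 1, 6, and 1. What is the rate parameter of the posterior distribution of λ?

28

Total count: 2 + 5 + 9 + 10 + 5 + 11 + 10 = 52.
Total exposure: 7 weeks.
After the first batch: Gamma(13 + 52, 16 + 7) = Gamma(65, 23).
Total count: 5 + 6 + 1 + 6 + 1 = 19.
Total exposure: 5 weeks.
After the second batch: Gamma(65 + 19, 23 + 5) = Gamma(84, 28).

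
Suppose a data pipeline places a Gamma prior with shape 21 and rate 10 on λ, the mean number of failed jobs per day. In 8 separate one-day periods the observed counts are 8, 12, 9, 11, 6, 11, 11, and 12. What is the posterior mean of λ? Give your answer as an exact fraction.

101/18

Total count: 8 + 12 + 9 + 11 + 6 + 11 + 11 + 12 = 80.
Total exposure: 8 days.
Conjugate update: add total count to the shape and total exposure to the rate, giving Gamma(101, 18).
Posterior mean = α'/β' = 101/18.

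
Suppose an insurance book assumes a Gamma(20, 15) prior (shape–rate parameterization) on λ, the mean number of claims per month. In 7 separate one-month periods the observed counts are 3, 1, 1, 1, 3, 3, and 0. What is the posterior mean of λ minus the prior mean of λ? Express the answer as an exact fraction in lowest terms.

4/33

Total count: 3 + 1 + 1 + 1 + 3 + 3 + 0 = 12.
Total exposure: 7 months.
The Gamma prior is conjugate for the Poisson rate, so λ | data ~ Gamma(20+12, 15+7) = Gamma(32, 22).
Posterior mean = 32/22 = 16/11; prior mean = 20/15 = 4/3. Difference = 16/11 − 4/3 = 4/33.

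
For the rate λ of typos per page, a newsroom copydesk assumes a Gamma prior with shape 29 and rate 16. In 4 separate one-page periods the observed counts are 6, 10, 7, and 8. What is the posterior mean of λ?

3

Total count: 6 + 10 + 7 + 8 = 31.
Total exposure: 4 pages.
By Gamma–Poisson conjugacy, the posterior is Gamma(α + Σx, β + Σt) = Gamma(29 + 31, 16 + 4) = Gamma(60, 20).
Posterior mean = α'/β' = 60/20 = 3.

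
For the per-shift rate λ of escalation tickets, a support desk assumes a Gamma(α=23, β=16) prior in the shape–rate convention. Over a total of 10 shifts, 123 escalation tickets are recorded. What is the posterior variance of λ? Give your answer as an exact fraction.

73/338

Total count 123 over total exposure 10 shifts.
Conjugate update: add total count to the shape and total exposure to the rate, giving Gamma(146, 26).
Posterior variance = α'/β'² = 146/676 = 73/338.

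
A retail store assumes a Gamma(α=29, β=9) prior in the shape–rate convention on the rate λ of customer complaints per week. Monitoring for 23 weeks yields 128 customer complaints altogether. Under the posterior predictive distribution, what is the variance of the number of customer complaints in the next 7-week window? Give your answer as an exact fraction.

Total count 128 over total exposure 23 weeks.
Gamma(α, β) with Poisson data over total exposure Σt gives posterior Gamma(α+Σx, β+Σt) = Gamma(157, 32).
The posterior predictive for a window of length T is Negative Binomial with variance T·α'·(β'+T)/β'² = 7·157·39/1024 = 42861/1024.

42861/1024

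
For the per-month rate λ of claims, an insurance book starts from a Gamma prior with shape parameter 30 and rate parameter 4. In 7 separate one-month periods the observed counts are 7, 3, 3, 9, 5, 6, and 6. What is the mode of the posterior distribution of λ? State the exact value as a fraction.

68/11

Total count: 7 + 3 + 3 + 9 + 5 + 6 + 6 = 39.
Total exposure: 7 months.
Gamma(α, β) with Poisson data over total exposure Σt gives posterior Gamma(α+Σx, β+Σt) = Gamma(69, 11).
Posterior mode = (α'−1)/β' = 68/11.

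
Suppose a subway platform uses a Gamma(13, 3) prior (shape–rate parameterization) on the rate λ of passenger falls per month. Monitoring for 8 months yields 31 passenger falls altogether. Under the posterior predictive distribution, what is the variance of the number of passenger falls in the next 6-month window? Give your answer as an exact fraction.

Total count 31 over total exposure 8 months.
Conjugate update: add total count to the shape and total exposure to the rate, giving Gamma(44, 11).
The posterior predictive for a window of length T is Negative Binomial with variance T·α'·(β'+T)/β'² = 6·44·17/121 = 408/11.

408/11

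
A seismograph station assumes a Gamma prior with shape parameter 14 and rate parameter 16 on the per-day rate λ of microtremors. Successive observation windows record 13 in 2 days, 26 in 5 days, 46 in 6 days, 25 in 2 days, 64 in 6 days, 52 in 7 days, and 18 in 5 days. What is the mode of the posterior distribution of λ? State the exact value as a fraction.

257/49

Total count: 13 + 26 + 46 + 25 + 64 + 52 + 18 = 244.
Total exposure: 2 + 5 + 6 + 2 + 6 + 7 + 5 = 33 days.
The Gamma prior is conjugate for the Poisson rate, so λ | data ~ Gamma(14+244, 16+33) = Gamma(258, 49).
Posterior mode = (α'−1)/β' = 257/49.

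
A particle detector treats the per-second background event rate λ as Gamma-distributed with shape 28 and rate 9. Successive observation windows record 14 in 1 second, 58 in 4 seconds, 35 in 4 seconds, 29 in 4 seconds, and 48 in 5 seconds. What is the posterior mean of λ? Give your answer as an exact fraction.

Total count: 14 + 58 + 35 + 29 + 48 = 184.
Total exposure: 1 + 4 + 4 + 4 + 5 = 18 seconds.
The Gamma prior is conjugate for the Poisson rate, so λ | data ~ Gamma(28+184, 9+18) = Gamma(212, 27).
Posterior mean = α'/β' = 212/27.

212/27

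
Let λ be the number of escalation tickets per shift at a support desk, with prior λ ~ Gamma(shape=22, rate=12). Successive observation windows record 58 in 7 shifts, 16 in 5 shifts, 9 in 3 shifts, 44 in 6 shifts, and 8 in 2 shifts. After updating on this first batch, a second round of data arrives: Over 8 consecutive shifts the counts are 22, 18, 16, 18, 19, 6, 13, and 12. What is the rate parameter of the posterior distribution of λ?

Total count: 58 + 16 + 9 + 44 + 8 = 135.
Total exposure: 7 + 5 + 3 + 6 + 2 = 23 shifts.
After the first batch: Gamma(22 + 135, 12 + 23) = Gamma(157, 35).
Total count: 22 + 18 + 16 + 18 + 19 + 6 + 13 + 12 = 124.
Total exposure: 8 shifts.
After the second batch: Gamma(157 + 124, 35 + 8) = Gamma(281, 43).

43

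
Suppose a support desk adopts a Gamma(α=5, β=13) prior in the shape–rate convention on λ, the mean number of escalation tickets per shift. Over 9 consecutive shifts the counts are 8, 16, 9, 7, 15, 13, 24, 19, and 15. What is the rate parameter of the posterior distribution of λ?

Total count: 8 + 16 + 9 + 7 + 15 + 13 + 24 + 19 + 15 = 126.
Total exposure: 9 shifts.
Gamma(α, β) with Poisson data over total exposure Σt gives posterior Gamma(α+Σx, β+Σt) = Gamma(131, 22).

22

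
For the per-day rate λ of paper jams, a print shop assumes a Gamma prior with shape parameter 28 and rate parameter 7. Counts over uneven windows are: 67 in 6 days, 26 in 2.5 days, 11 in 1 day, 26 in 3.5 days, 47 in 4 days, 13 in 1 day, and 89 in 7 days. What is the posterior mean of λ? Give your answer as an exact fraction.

307/32

Total count: 67 + 26 + 11 + 26 + 47 + 13 + 89 = 279.
Total exposure: 6 + 2.5 + 1 + 3.5 + 4 + 1 + 7 = 25 days.
Posterior: α' = 28 + 279 = 307, β' = 7 + 25 = 32.
Posterior mean = α'/β' = 307/32.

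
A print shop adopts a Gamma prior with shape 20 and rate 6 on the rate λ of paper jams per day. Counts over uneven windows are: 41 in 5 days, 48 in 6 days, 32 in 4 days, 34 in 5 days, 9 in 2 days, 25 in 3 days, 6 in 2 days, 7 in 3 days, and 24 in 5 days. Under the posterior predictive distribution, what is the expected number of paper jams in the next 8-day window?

Total count: 41 + 48 + 32 + 34 + 9 + 25 + 6 + 7 + 24 = 226.
Total exposure: 5 + 6 + 4 + 5 + 2 + 3 + 2 + 3 + 5 = 35 days.
The Gamma prior is conjugate for the Poisson rate, so λ | data ~ Gamma(20+226, 6+35) = Gamma(246, 41).
Predictive mean over an 8-day window = T·E[λ|data] = 8·246/41 = 48.

48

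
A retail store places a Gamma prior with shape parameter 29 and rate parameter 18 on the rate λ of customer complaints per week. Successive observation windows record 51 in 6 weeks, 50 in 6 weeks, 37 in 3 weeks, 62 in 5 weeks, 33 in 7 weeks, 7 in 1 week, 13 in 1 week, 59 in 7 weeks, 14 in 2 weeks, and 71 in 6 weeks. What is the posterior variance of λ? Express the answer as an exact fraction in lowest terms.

213/1922

Total count: 51 + 50 + 37 + 62 + 33 + 7 + 13 + 59 + 14 + 71 = 397.
Total exposure: 6 + 6 + 3 + 5 + 7 + 1 + 1 + 7 + 2 + 6 = 44 weeks.
By Gamma–Poisson conjugacy, the posterior is Gamma(α + Σx, β + Σt) = Gamma(29 + 397, 18 + 44) = Gamma(426, 62).
Posterior variance = α'/β'² = 426/3844 = 213/1922.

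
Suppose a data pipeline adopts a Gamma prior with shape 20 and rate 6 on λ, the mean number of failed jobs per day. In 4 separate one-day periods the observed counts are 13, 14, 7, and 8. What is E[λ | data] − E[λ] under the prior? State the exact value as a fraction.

Total count: 13 + 14 + 7 + 8 = 42.
Total exposure: 4 days.
The Gamma prior is conjugate for the Poisson rate, so λ | data ~ Gamma(20+42, 6+4) = Gamma(62, 10).
Posterior mean = 62/10 = 31/5; prior mean = 20/6 = 10/3. Difference = 31/5 − 10/3 = 43/15.

43/15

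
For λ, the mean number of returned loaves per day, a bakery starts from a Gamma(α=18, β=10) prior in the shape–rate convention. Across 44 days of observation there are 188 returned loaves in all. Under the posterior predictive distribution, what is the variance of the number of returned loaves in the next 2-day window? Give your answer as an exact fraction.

5768/729

Total count 188 over total exposure 44 days.
The Gamma prior is conjugate for the Poisson rate, so λ | data ~ Gamma(18+188, 10+44) = Gamma(206, 54).
The posterior predictive for a window of length T is Negative Binomial with variance T·α'·(β'+T)/β'² = 2·206·56/2916 = 5768/729.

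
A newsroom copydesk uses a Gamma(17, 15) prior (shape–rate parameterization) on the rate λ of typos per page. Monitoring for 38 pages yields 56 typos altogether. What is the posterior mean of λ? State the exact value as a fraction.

73/53

Total count 56 over total exposure 38 pages.
Gamma(α, β) with Poisson data over total exposure Σt gives posterior Gamma(α+Σx, β+Σt) = Gamma(73, 53).
Posterior mean = α'/β' = 73/53.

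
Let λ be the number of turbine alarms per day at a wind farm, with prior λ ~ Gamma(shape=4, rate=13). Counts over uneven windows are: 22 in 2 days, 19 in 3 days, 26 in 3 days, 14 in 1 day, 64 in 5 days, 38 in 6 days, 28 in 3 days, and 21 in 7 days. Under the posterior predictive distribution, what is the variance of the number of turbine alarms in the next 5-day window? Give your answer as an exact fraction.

56640/1849

Total count: 22 + 19 + 26 + 14 + 64 + 38 + 28 + 21 = 232.
Total exposure: 2 + 3 + 3 + 1 + 5 + 6 + 3 + 7 = 30 days.
By Gamma–Poisson conjugacy, the posterior is Gamma(α + Σx, β + Σt) = Gamma(4 + 232, 13 + 30) = Gamma(236, 43).
The posterior predictive for a window of length T is Negative Binomial with variance T·α'·(β'+T)/β'² = 5·236·48/1849 = 56640/1849.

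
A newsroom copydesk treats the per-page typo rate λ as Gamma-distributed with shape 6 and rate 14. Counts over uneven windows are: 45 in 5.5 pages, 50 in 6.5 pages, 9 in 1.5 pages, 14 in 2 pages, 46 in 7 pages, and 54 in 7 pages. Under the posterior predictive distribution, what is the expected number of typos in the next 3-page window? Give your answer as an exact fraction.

448/29

Total count: 45 + 50 + 9 + 14 + 46 + 54 = 218.
Total exposure: 5.5 + 6.5 + 1.5 + 2 + 7 + 7 = 29.5 pages.
By Gamma–Poisson conjugacy, the posterior is Gamma(α + Σx, β + Σt) = Gamma(6 + 218, 14 + 29.5) = Gamma(224, 87/2).
Predictive mean over a 3-page window = T·E[λ|data] = 3·224/(87/2) = 448/29.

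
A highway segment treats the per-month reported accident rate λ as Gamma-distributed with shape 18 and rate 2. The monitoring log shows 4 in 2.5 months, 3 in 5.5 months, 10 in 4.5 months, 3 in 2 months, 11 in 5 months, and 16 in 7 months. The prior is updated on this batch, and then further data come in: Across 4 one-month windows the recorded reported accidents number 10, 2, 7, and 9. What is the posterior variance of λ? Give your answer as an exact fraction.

372/4225

Total count: 4 + 3 + 10 + 3 + 11 + 16 = 47.
Total exposure: 2.5 + 5.5 + 4.5 + 2 + 5 + 7 = 26.5 months.
After the first batch: Gamma(18 + 47, 2 + 26.5) = Gamma(65, 57/2).
Total count: 10 + 2 + 7 + 9 = 28.
Total exposure: 4 months.
After the second batch: Gamma(65 + 28, 57/2 + 4) = Gamma(93, 65/2).
Posterior variance = α'/β'² = 93/(4225/4) = 372/4225.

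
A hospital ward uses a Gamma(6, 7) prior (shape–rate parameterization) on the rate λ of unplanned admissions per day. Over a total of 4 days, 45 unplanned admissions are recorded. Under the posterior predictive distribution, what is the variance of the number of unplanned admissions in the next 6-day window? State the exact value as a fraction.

Total count 45 over total exposure 4 days.
Posterior: α' = 6 + 45 = 51, β' = 7 + 4 = 11.
The posterior predictive for a window of length T is Negative Binomial with variance T·α'·(β'+T)/β'² = 6·51·17/121 = 5202/121.

5202/121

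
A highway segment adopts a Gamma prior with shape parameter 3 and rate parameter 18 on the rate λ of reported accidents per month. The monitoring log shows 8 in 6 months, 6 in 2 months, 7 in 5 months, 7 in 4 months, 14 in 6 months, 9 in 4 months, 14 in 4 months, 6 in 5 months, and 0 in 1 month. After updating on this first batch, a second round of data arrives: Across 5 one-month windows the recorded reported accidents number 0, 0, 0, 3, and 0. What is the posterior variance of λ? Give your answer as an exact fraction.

Total count: 8 + 6 + 7 + 7 + 14 + 9 + 14 + 6 + 0 = 71.
Total exposure: 6 + 2 + 5 + 4 + 6 + 4 + 4 + 5 + 1 = 37 months.
After the first batch: Gamma(3 + 71, 18 + 37) = Gamma(74, 55).
Total count: 0 + 0 + 0 + 3 + 0 = 3.
Total exposure: 5 months.
After the second batch: Gamma(74 + 3, 55 + 5) = Gamma(77, 60).
Posterior variance = α'/β'² = 77/3600.

77/3600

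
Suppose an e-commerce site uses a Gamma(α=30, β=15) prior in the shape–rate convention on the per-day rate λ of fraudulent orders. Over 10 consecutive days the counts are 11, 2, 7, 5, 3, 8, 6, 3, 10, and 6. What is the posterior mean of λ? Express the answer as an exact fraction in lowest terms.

91/25

Total count: 11 + 2 + 7 + 5 + 3 + 8 + 6 + 3 + 10 + 6 = 61.
Total exposure: 10 days.
Posterior: α' = 30 + 61 = 91, β' = 15 + 10 = 25.
Posterior mean = α'/β' = 91/25.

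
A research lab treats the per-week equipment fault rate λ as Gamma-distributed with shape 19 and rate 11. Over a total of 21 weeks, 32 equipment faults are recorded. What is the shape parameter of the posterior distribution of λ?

Total count 32 over total exposure 21 weeks.
By Gamma–Poisson conjugacy, the posterior is Gamma(α + Σx, β + Σt) = Gamma(19 + 32, 11 + 21) = Gamma(51, 32).

51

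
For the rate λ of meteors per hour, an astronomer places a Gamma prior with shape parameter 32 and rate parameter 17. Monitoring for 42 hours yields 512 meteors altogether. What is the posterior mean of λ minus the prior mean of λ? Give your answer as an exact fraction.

7360/1003

Total count 512 over total exposure 42 hours.
The Gamma prior is conjugate for the Poisson rate, so λ | data ~ Gamma(32+512, 17+42) = Gamma(544, 59).
Posterior mean = 544/59 = 544/59; prior mean = 32/17 = 32/17. Difference = 544/59 − 32/17 = 7360/1003.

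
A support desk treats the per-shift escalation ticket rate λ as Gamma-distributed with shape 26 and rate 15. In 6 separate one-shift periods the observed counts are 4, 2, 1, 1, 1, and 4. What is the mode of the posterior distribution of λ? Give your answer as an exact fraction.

38/21

Total count: 4 + 2 + 1 + 1 + 1 + 4 = 13.
Total exposure: 6 shifts.
Gamma(α, β) with Poisson data over total exposure Σt gives posterior Gamma(α+Σx, β+Σt) = Gamma(39, 21).
Posterior mode = (α'−1)/β' = 38/21.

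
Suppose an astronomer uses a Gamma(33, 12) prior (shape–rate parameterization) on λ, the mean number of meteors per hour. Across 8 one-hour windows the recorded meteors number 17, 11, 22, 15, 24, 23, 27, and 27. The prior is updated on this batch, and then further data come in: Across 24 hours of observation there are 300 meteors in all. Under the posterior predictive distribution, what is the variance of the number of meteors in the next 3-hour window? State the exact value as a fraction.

Total count: 17 + 11 + 22 + 15 + 24 + 23 + 27 + 27 = 166.
Total exposure: 8 hours.
After the first batch: Gamma(33 + 166, 12 + 8) = Gamma(199, 20).
Total count 300 over total exposure 24 hours.
After the second batch: Gamma(199 + 300, 20 + 24) = Gamma(499, 44).
The posterior predictive for a window of length T is Negative Binomial with variance T·α'·(β'+T)/β'² = 3·499·47/1936 = 70359/1936.

70359/1936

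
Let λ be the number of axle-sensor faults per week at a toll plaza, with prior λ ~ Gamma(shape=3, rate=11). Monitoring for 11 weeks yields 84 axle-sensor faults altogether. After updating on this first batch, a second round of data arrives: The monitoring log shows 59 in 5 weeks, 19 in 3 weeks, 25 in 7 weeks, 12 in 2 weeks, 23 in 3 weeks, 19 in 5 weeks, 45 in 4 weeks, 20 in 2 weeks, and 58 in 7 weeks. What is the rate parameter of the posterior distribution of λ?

60

Total count 84 over total exposure 11 weeks.
After the first batch: Gamma(3 + 84, 11 + 11) = Gamma(87, 22).
Total count: 59 + 19 + 25 + 12 + 23 + 19 + 45 + 20 + 58 = 280.
Total exposure: 5 + 3 + 7 + 2 + 3 + 5 + 4 + 2 + 7 = 38 weeks.
After the second batch: Gamma(87 + 280, 22 + 38) = Gamma(367, 60).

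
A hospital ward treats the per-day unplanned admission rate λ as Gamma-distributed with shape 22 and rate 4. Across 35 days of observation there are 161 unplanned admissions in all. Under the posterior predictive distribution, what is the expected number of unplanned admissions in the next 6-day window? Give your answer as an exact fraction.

Total count 161 over total exposure 35 days.
By Gamma–Poisson conjugacy, the posterior is Gamma(α + Σx, β + Σt) = Gamma(22 + 161, 4 + 35) = Gamma(183, 39).
Predictive mean over a 6-day window = T·E[λ|data] = 6·183/39 = 366/13.

366/13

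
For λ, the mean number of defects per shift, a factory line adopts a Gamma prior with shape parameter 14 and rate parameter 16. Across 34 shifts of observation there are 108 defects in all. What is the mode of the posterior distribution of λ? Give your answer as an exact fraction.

121/50

Total count 108 over total exposure 34 shifts.
Conjugate update: add total count to the shape and total exposure to the rate, giving Gamma(122, 50).
Posterior mode = (α'−1)/β' = 121/50.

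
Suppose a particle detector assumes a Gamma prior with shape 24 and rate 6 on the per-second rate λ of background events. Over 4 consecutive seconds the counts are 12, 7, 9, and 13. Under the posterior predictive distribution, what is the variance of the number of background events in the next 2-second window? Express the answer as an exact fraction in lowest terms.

Total count: 12 + 7 + 9 + 13 = 41.
Total exposure: 4 seconds.
Conjugate update: add total count to the shape and total exposure to the rate, giving Gamma(65, 10).
The posterior predictive for a window of length T is Negative Binomial with variance T·α'·(β'+T)/β'² = 2·65·12/100 = 78/5.

78/5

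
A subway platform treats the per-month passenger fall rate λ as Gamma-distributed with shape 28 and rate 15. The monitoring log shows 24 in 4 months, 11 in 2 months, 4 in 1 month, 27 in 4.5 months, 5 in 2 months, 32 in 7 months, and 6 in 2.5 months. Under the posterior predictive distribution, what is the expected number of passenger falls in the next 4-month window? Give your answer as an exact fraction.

274/19

Total count: 24 + 11 + 4 + 27 + 5 + 32 + 6 = 109.
Total exposure: 4 + 2 + 1 + 4.5 + 2 + 7 + 2.5 = 23 months.
Conjugate update: add total count to the shape and total exposure to the rate, giving Gamma(137, 38).
Predictive mean over a 4-month window = T·E[λ|data] = 4·137/38 = 274/19.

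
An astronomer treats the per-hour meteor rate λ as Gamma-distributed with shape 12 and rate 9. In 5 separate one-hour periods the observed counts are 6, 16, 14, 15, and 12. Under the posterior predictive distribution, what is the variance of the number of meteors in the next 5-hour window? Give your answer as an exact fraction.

Total count: 6 + 16 + 14 + 15 + 12 = 63.
Total exposure: 5 hours.
Gamma(α, β) with Poisson data over total exposure Σt gives posterior Gamma(α+Σx, β+Σt) = Gamma(75, 14).
The posterior predictive for a window of length T is Negative Binomial with variance T·α'·(β'+T)/β'² = 5·75·19/196 = 7125/196.

7125/196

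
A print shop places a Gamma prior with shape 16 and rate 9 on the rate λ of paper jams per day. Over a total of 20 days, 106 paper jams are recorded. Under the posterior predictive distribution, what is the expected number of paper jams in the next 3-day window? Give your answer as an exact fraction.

366/29

Total count 106 over total exposure 20 days.
The Gamma prior is conjugate for the Poisson rate, so λ | data ~ Gamma(16+106, 9+20) = Gamma(122, 29).
Predictive mean over a 3-day window = T·E[λ|data] = 3·122/29 = 366/29.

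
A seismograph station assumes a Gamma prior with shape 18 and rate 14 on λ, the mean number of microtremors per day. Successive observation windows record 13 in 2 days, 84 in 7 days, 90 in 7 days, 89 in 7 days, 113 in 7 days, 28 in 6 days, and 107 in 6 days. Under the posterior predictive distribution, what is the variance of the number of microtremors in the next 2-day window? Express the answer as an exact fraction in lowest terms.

Total count: 13 + 84 + 90 + 89 + 113 + 28 + 107 = 524.
Total exposure: 2 + 7 + 7 + 7 + 7 + 6 + 6 = 42 days.
Conjugate update: add total count to the shape and total exposure to the rate, giving Gamma(542, 56).
The posterior predictive for a window of length T is Negative Binomial with variance T·α'·(β'+T)/β'² = 2·542·58/3136 = 7859/392.

7859/392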